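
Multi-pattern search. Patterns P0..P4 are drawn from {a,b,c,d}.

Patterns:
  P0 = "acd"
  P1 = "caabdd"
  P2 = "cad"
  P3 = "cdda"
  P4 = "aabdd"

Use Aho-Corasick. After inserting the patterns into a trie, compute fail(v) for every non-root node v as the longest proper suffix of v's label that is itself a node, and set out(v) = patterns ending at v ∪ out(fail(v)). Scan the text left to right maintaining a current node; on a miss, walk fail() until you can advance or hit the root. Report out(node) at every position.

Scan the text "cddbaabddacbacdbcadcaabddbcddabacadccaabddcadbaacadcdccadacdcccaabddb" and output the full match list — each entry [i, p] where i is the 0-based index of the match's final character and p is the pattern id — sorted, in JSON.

Construct AC machine:
Trie (insert patterns):
  n0 'ε': a→1 c→4
  n1 'a': a→14 c→2
  n2 'ac': d→3
  n3 'acd': ·  [P0 ends]
  n4 'c': a→5 d→11
  n5 'ca': a→6 d→10
  n6 'caa': b→7
  n7 'caab': d→8
  n8 'caabd': d→9
  n9 'caabdd': ·  [P1 ends]
  n10 'cad': ·  [P2 ends]
  n11 'cd': d→12
  n12 'cdd': a→13
  n13 'cdda': ·  [P3 ends]
  n14 'aa': b→15
  n15 'aab': d→16
  n16 'aabd': d→17
  n17 'aabdd': ·  [P4 ends]

Failure links (BFS by depth):
  n1('a'): parent n0 fail=0; on 'a' 0 → fail=0;  out ∅∪∅=∅
  n4('c'): parent n0 fail=0; on 'c' 0 → fail=0;  out ∅∪∅=∅
  n2('ac'): parent n1 fail=0; on 'c' 0 → fail=4;  out ∅∪∅=∅
  n5('ca'): parent n4 fail=0; on 'a' 0 → fail=1;  out ∅∪∅=∅
  n11('cd'): parent n4 fail=0; on 'd' 0 → fail=0;  out ∅∪∅=∅
  n14('aa'): parent n1 fail=0; on 'a' 0 → fail=1;  out ∅∪∅=∅
  n3('acd'): parent n2 fail=4; on 'd' 4 → fail=11;  out {0}∪∅={0}
  n6('caa'): parent n5 fail=1; on 'a' 1 → fail=14;  out ∅∪∅=∅
  n10('cad'): parent n5 fail=1; on 'd' 1→0 → fail=0;  out {2}∪∅={2}
  n12('cdd'): parent n11 fail=0; on 'd' 0 → fail=0;  out ∅∪∅=∅
  n15('aab'): parent n14 fail=1; on 'b' 1→0 → fail=0;  out ∅∪∅=∅
  n7('caab'): parent n6 fail=14; on 'b' 14 → fail=15;  out ∅∪∅=∅
  n13('cdda'): parent n12 fail=0; on 'a' 0 → fail=1;  out {3}∪∅={3}
  n16('aabd'): parent n15 fail=0; on 'd' 0 → fail=0;  out ∅∪∅=∅
  n8('caabd'): parent n7 fail=15; on 'd' 15 → fail=16;  out ∅∪∅=∅
  n17('aabdd'): parent n16 fail=0; on 'd' 0 → fail=0;  out {4}∪∅={4}
  n9('caabdd'): parent n8 fail=16; on 'd' 16 → fail=17;  out {1}∪{4}={1,4}

Text stream:
[0] read 'c'  n0⇒n4
[1] read 'd'  n4⇒n11
[2] read 'd'  n11⇒n12
[3] read 'b'  n12⇒n0 (fail-walked)
[4] read 'a'  n0⇒n1
[5] read 'a'  n1⇒n14
[6] read 'b'  n14⇒n15
[7] read 'd'  n15⇒n16
[8] read 'd'  n16⇒n17  → match P4@[4:8]
[9] read 'a'  n17⇒n1 (fail-walked)
[10] read 'c'  n1⇒n2
[11] read 'b'  n2⇒n0 (fail-walked)
[12] read 'a'  n0⇒n1
[13] read 'c'  n1⇒n2
[14] read 'd'  n2⇒n3  → match P0@[12:14]
[15] read 'b'  n3⇒n0 (fail-walked)
[16] read 'c'  n0⇒n4
[17] read 'a'  n4⇒n5
[18] read 'd'  n5⇒n10  → match P2@[16:18]
[19] read 'c'  n10⇒n4 (fail-walked)
[20] read 'a'  n4⇒n5
[21] read 'a'  n5⇒n6
[22] read 'b'  n6⇒n7
[23] read 'd'  n7⇒n8
[24] read 'd'  n8⇒n9  → match P1@[19:24],P4@[20:24]
[25] read 'b'  n9⇒n0 (fail-walked)
[26] read 'c'  n0⇒n4
[27] read 'd'  n4⇒n11
[28] read 'd'  n11⇒n12
[29] read 'a'  n12⇒n13  → match P3@[26:29]
[30] read 'b'  n13⇒n0 (fail-walked)
[31] read 'a'  n0⇒n1
[32] read 'c'  n1⇒n2
[33] read 'a'  n2⇒n5 (fail-walked)
[34] read 'd'  n5⇒n10  → match P2@[32:34]
[35] read 'c'  n10⇒n4 (fail-walked)
[36] read 'c'  n4⇒n4 (fail-walked)
[37] read 'a'  n4⇒n5
[38] read 'a'  n5⇒n6
[39] read 'b'  n6⇒n7
[40] read 'd'  n7⇒n8
[41] read 'd'  n8⇒n9  → match P1@[36:41],P4@[37:41]
[42] read 'c'  n9⇒n4 (fail-walked)
[43] read 'a'  n4⇒n5
[44] read 'd'  n5⇒n10  → match P2@[42:44]
[45] read 'b'  n10⇒n0 (fail-walked)
[46] read 'a'  n0⇒n1
[47] read 'a'  n1⇒n14
[48] read 'c'  n14⇒n2 (fail-walked)
[49] read 'a'  n2⇒n5 (fail-walked)
[50] read 'd'  n5⇒n10  → match P2@[48:50]
[51] read 'c'  n10⇒n4 (fail-walked)
[52] read 'd'  n4⇒n11
[53] read 'c'  n11⇒n4 (fail-walked)
[54] read 'c'  n4⇒n4 (fail-walked)
[55] read 'a'  n4⇒n5
[56] read 'd'  n5⇒n10  → match P2@[54:56]
[57] read 'a'  n10⇒n1 (fail-walked)
[58] read 'c'  n1⇒n2
[59] read 'd'  n2⇒n3  → match P0@[57:59]
[60] read 'c'  n3⇒n4 (fail-walked)
[61] read 'c'  n4⇒n4 (fail-walked)
[62] read 'c'  n4⇒n4 (fail-walked)
[63] read 'a'  n4⇒n5
[64] read 'a'  n5⇒n6
[65] read 'b'  n6⇒n7
[66] read 'd'  n7⇒n8
[67] read 'd'  n8⇒n9  → match P1@[62:67],P4@[63:67]
[68] read 'b'  n9⇒n0 (fail-walked)

Result: [[8,4],[14,0],[18,2],[24,1],[24,4],[29,3],[34,2],[41,1],[41,4],[44,2],[50,2],[56,2],[59,0],[67,1],[67,4]]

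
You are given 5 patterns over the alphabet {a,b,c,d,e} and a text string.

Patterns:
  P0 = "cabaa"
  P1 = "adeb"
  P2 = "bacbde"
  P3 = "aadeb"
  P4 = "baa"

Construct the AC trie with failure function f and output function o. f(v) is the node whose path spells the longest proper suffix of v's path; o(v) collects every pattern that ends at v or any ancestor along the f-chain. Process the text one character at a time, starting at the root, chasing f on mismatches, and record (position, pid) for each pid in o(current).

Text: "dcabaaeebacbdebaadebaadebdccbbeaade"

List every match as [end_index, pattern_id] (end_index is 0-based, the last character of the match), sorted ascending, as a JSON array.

Build automaton:
Trie nodes:
  n0 'ε': a→6 b→10 c→1
  n1 'c': a→2
  n2 'ca': b→3
  n3 'cab': a→4
  n4 'caba': a→5
  n5 'cabaa': ·  ←P0
  n6 'a': a→16 d→7
  n7 'ad': e→8
  n8 'ade': b→9
  n9 'adeb': ·  ←P1
  n10 'b': a→11
  n11 'ba': a→20 c→12
  n12 'bac': b→13
  n13 'bacb': d→14
  n14 'bacbd': e→15
  n15 'bacbde': ·  ←P2
  n16 'aa': d→17
  n17 'aad': e→18
  n18 'aade': b→19
  n19 'aadeb': ·  ←P3
  n20 'baa': ·  ←P4

Failure links (BFS by depth):
  fail(1) 'c': from fail(0)=0 chase 'c': 0 ⇒ 0;  out=∅∪out(0)=∅
  fail(6) 'a': from fail(0)=0 chase 'a': 0 ⇒ 0;  out=∅∪out(0)=∅
  fail(10) 'b': from fail(0)=0 chase 'b': 0 ⇒ 0;  out=∅∪out(0)=∅
  fail(2) 'ca': from fail(1)=0 chase 'a': 0 ⇒ 6;  out=∅∪out(6)=∅
  fail(7) 'ad': from fail(6)=0 chase 'd': 0 ⇒ 0;  out=∅∪out(0)=∅
  fail(11) 'ba': from fail(10)=0 chase 'a': 0 ⇒ 6;  out=∅∪out(6)=∅
  fail(16) 'aa': from fail(6)=0 chase 'a': 0 ⇒ 6;  out=∅∪out(6)=∅
  fail(3) 'cab': from fail(2)=6 chase 'b': 6→0 ⇒ 10;  out=∅∪out(10)=∅
  fail(8) 'ade': from fail(7)=0 chase 'e': 0 ⇒ 0;  out=∅∪out(0)=∅
  fail(12) 'bac': from fail(11)=6 chase 'c': 6→0 ⇒ 1;  out=∅∪out(1)=∅
  fail(17) 'aad': from fail(16)=6 chase 'd': 6 ⇒ 7;  out=∅∪out(7)=∅
  fail(20) 'baa': from fail(11)=6 chase 'a': 6 ⇒ 16;  out={4}∪out(16)={4}
  fail(4) 'caba': from fail(3)=10 chase 'a': 10 ⇒ 11;  out=∅∪out(11)=∅
  fail(9) 'adeb': from fail(8)=0 chase 'b': 0 ⇒ 10;  out={1}∪out(10)={1}
  fail(13) 'bacb': from fail(12)=1 chase 'b': 1→0 ⇒ 10;  out=∅∪out(10)=∅
  fail(18) 'aade': from fail(17)=7 chase 'e': 7 ⇒ 8;  out=∅∪out(8)=∅
  fail(5) 'cabaa': from fail(4)=11 chase 'a': 11 ⇒ 20;  out={0}∪out(20)={0,4}
  fail(14) 'bacbd': from fail(13)=10 chase 'd': 10→0 ⇒ 0;  out=∅∪out(0)=∅
  fail(19) 'aadeb': from fail(18)=8 chase 'b': 8 ⇒ 9;  out={3}∪out(9)={1,3}
  fail(15) 'bacbde': from fail(14)=0 chase 'e': 0 ⇒ 0;  out={2}∪out(0)={2}

Scan:
i=0 'd': node 0→0
i=1 'c': node 0→1
i=2 'a': node 1→2
i=3 'b': node 2→3
i=4 'a': node 3→4
i=5 'a': node 4→5  emit P0@[1:5],P4@[3:5]
i=6 'e': node 5→0 (via fail)
i=7 'e': node 0→0
i=8 'b': node 0→10
i=9 'a': node 10→11
i=10 'c': node 11→12
i=11 'b': node 12→13
i=12 'd': node 13→14
i=13 'e': node 14→15  emit P2@[8:13]
i=14 'b': node 15→10 (via fail)
i=15 'a': node 10→11
i=16 'a': node 11→20  emit P4@[14:16]
i=17 'd': node 20→17 (via fail)
i=18 'e': node 17→18
i=19 'b': node 18→19  emit P1@[16:19],P3@[15:19]
i=20 'a': node 19→11 (via fail)
i=21 'a': node 11→20  emit P4@[19:21]
i=22 'd': node 20→17 (via fail)
i=23 'e': node 17→18
i=24 'b': node 18→19  emit P1@[21:24],P3@[20:24]
i=25 'd': node 19→0 (via fail)
i=26 'c': node 0→1
i=27 'c': node 1→1 (via fail)
i=28 'b': node 1→10 (via fail)
i=29 'b': node 10→10 (via fail)
i=30 'e': node 10→0 (via fail)
i=31 'a': node 0→6
i=32 'a': node 6→16
i=33 'd': node 16→17
i=34 'e': node 17→18

Matches: [[5,0],[5,4],[13,2],[16,4],[19,1],[19,3],[21,4],[24,1],[24,3]]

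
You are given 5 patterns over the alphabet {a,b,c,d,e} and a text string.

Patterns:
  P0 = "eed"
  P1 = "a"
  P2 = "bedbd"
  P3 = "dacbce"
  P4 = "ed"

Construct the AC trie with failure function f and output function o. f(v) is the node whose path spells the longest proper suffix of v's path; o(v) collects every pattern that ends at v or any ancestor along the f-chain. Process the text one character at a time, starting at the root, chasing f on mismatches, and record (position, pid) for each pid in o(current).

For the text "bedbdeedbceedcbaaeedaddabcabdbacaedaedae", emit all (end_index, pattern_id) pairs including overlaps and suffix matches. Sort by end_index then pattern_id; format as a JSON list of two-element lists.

Build automaton:
Trie nodes:
  0='ε' goto a→4 b→5 d→10 e→1
  1='e' goto d→16 e→2
  2='ee' goto d→3
  3='eed' goto ·  ←P0
  4='a' goto ·  ←P1
  5='b' goto e→6
  6='be' goto d→7
  7='bed' goto b→8
  8='bedb' goto d→9
  9='bedbd' goto ·  ←P2
  10='d' goto a→11
  11='da' goto c→12
  12='dac' goto b→13
  13='dacb' goto c→14
  14='dacbc' goto e→15
  15='dacbce' goto ·  ←P3
  16='ed' goto ·  ←P4

Failure links (BFS by depth):
  fail(1) 'e': from fail(0)=0 chase 'e': 0 ⇒ 0;  out=∅∪out(0)=∅
  fail(4) 'a': from fail(0)=0 chase 'a': 0 ⇒ 0;  out={1}∪out(0)={1}
  fail(5) 'b': from fail(0)=0 chase 'b': 0 ⇒ 0;  out=∅∪out(0)=∅
  fail(10) 'd': from fail(0)=0 chase 'd': 0 ⇒ 0;  out=∅∪out(0)=∅
  fail(2) 'ee': from fail(1)=0 chase 'e': 0 ⇒ 1;  out=∅∪out(1)=∅
  fail(6) 'be': from fail(5)=0 chase 'e': 0 ⇒ 1;  out=∅∪out(1)=∅
  fail(11) 'da': from fail(10)=0 chase 'a': 0 ⇒ 4;  out=∅∪out(4)={1}
  fail(16) 'ed': from fail(1)=0 chase 'd': 0 ⇒ 10;  out={4}∪out(10)={4}
  fail(3) 'eed': from fail(2)=1 chase 'd': 1 ⇒ 16;  out={0}∪out(16)={0,4}
  fail(7) 'bed': from fail(6)=1 chase 'd': 1 ⇒ 16;  out=∅∪out(16)={4}
  fail(12) 'dac': from fail(11)=4 chase 'c': 4→0 ⇒ 0;  out=∅∪out(0)=∅
  fail(8) 'bedb': from fail(7)=16 chase 'b': 16→10→0 ⇒ 5;  out=∅∪out(5)=∅
  fail(13) 'dacb': from fail(12)=0 chase 'b': 0 ⇒ 5;  out=∅∪out(5)=∅
  fail(9) 'bedbd': from fail(8)=5 chase 'd': 5→0 ⇒ 10;  out={2}∪out(10)={2}
  fail(14) 'dacbc': from fail(13)=5 chase 'c': 5→0 ⇒ 0;  out=∅∪out(0)=∅
  fail(15) 'dacbce': from fail(14)=0 chase 'e': 0 ⇒ 1;  out={3}∪out(1)={3}

Scan:
pos 0 'b': at 5
pos 1 'e': at 6
pos 2 'd': at 7  → match P4@[1:2]
pos 3 'b': at 8
pos 4 'd': at 9  → match P2@[0:4]
pos 5 'e': at 1 ·f
pos 6 'e': at 2
pos 7 'd': at 3  → match P0@[5:7],P4@[6:7]
pos 8 'b': at 5 ·f
pos 9 'c': at 0 ·f
pos 10 'e': at 1
pos 11 'e': at 2
pos 12 'd': at 3  → match P0@[10:12],P4@[11:12]
pos 13 'c': at 0 ·f
pos 14 'b': at 5
pos 15 'a': at 4 ·f  → match P1@[15:15]
pos 16 'a': at 4 ·f  → match P1@[16:16]
pos 17 'e': at 1 ·f
pos 18 'e': at 2
pos 19 'd': at 3  → match P0@[17:19],P4@[18:19]
pos 20 'a': at 11 ·f  → match P1@[20:20]
pos 21 'd': at 10 ·f
pos 22 'd': at 10 ·f
pos 23 'a': at 11  → match P1@[23:23]
pos 24 'b': at 5 ·f
pos 25 'c': at 0 ·f
pos 26 'a': at 4  → match P1@[26:26]
pos 27 'b': at 5 ·f
pos 28 'd': at 10 ·f
pos 29 'b': at 5 ·f
pos 30 'a': at 4 ·f  → match P1@[30:30]
pos 31 'c': at 0 ·f
pos 32 'a': at 4  → match P1@[32:32]
pos 33 'e': at 1 ·f
pos 34 'd': at 16  → match P4@[33:34]
pos 35 'a': at 11 ·f  → match P1@[35:35]
pos 36 'e': at 1 ·f
pos 37 'd': at 16  → match P4@[36:37]
pos 38 'a': at 11 ·f  → match P1@[38:38]
pos 39 'e': at 1 ·f

Result: [[2,4],[4,2],[7,0],[7,4],[12,0],[12,4],[15,1],[16,1],[19,0],[19,4],[20,1],[23,1],[26,1],[30,1],[32,1],[34,4],[35,1],[37,4],[38,1]]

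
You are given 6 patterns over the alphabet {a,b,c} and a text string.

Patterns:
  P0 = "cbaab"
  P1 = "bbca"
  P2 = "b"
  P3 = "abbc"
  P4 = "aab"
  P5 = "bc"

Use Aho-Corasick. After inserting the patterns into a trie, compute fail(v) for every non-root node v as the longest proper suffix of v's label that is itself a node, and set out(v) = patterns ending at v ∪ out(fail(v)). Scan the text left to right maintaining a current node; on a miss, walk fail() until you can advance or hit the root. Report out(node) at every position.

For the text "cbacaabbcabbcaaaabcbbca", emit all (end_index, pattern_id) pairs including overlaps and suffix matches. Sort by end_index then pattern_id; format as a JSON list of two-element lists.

Build automaton:
Trie nodes:
  0='ε' goto a→10 b→6 c→1
  1='c' goto b→2
  2='cb' goto a→3
  3='cba' goto a→4
  4='cbaa' goto b→5
  5='cbaab' goto ·  ←P0
  6='b' goto b→7 c→16  ←P2
  7='bb' goto c→8
  8='bbc' goto a→9
  9='bbca' goto ·  ←P1
  10='a' goto a→14 b→11
  11='ab' goto b→12
  12='abb' goto c→13
  13='abbc' goto ·  ←P3
  14='aa' goto b→15
  15='aab' goto ·  ←P4
  16='bc' goto ·  ←P5

BFS fail/out derivation:
  n1('c'): parent n0 fail=0; on 'c' 0 → fail=0;  out ∅∪∅=∅
  n6('b'): parent n0 fail=0; on 'b' 0 → fail=0;  out {2}∪∅={2}
  n10('a'): parent n0 fail=0; on 'a' 0 → fail=0;  out ∅∪∅=∅
  n2('cb'): parent n1 fail=0; on 'b' 0 → fail=6;  out ∅∪{2}={2}
  n7('bb'): parent n6 fail=0; on 'b' 0 → fail=6;  out ∅∪{2}={2}
  n11('ab'): parent n10 fail=0; on 'b' 0 → fail=6;  out ∅∪{2}={2}
  n14('aa'): parent n10 fail=0; on 'a' 0 → fail=10;  out ∅∪∅=∅
  n16('bc'): parent n6 fail=0; on 'c' 0 → fail=1;  out {5}∪∅={5}
  n3('cba'): parent n2 fail=6; on 'a' 6→0 → fail=10;  out ∅∪∅=∅
  n8('bbc'): parent n7 fail=6; on 'c' 6 → fail=16;  out ∅∪{5}={5}
  n12('abb'): parent n11 fail=6; on 'b' 6 → fail=7;  out ∅∪{2}={2}
  n15('aab'): parent n14 fail=10; on 'b' 10 → fail=11;  out {4}∪{2}={2,4}
  n4('cbaa'): parent n3 fail=10; on 'a' 10 → fail=14;  out ∅∪∅=∅
  n9('bbca'): parent n8 fail=16; on 'a' 16→1→0 → fail=10;  out {1}∪∅={1}
  n13('abbc'): parent n12 fail=7; on 'c' 7 → fail=8;  out {3}∪{5}={3,5}
  n5('cbaab'): parent n4 fail=14; on 'b' 14 → fail=15;  out {0}∪{2,4}={0,2,4}

Run:
[0] read 'c'  n0⇒n1
[1] read 'b'  n1⇒n2  ** P2@[1:1]
[2] read 'a'  n2⇒n3
[3] read 'c'  n3⇒n1 ·f
[4] read 'a'  n1⇒n10 ·f
[5] read 'a'  n10⇒n14
[6] read 'b'  n14⇒n15  ** P2@[6:6],P4@[4:6]
[7] read 'b'  n15⇒n12 ·f  ** P2@[7:7]
[8] read 'c'  n12⇒n13  ** P3@[5:8],P5@[7:8]
[9] read 'a'  n13⇒n9 ·f  ** P1@[6:9]
[10] read 'b'  n9⇒n11 ·f  ** P2@[10:10]
[11] read 'b'  n11⇒n12  ** P2@[11:11]
[12] read 'c'  n12⇒n13  ** P3@[9:12],P5@[11:12]
[13] read 'a'  n13⇒n9 ·f  ** P1@[10:13]
[14] read 'a'  n9⇒n14 ·f
[15] read 'a'  n14⇒n14 ·f
[16] read 'a'  n14⇒n14 ·f
[17] read 'b'  n14⇒n15  ** P2@[17:17],P4@[15:17]
[18] read 'c'  n15⇒n16 ·f  ** P5@[17:18]
[19] read 'b'  n16⇒n2 ·f  ** P2@[19:19]
[20] read 'b'  n2⇒n7 ·f  ** P2@[20:20]
[21] read 'c'  n7⇒n8  ** P5@[20:21]
[22] read 'a'  n8⇒n9  ** P1@[19:22]

Result: [[1,2],[6,2],[6,4],[7,2],[8,3],[8,5],[9,1],[10,2],[11,2],[12,3],[12,5],[13,1],[17,2],[17,4],[18,5],[19,2],[20,2],[21,5],[22,1]]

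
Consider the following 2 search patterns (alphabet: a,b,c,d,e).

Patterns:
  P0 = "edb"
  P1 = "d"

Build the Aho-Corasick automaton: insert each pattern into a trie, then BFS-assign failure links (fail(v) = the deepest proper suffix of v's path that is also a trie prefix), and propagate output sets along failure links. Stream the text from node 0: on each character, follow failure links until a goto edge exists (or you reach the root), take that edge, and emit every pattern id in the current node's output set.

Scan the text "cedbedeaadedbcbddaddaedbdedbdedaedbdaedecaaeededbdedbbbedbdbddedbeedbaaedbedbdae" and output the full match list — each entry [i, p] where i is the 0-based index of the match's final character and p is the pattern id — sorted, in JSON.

Build:
Trie nodes:
  n0 'ε': d→4 e→1
  n1 'e': d→2
  n2 'ed': b→3
  n3 'edb': ·  ←P0
  n4 'd': ·  ←P1

Failure links (BFS by depth):
  fail(1) 'e': from fail(0)=0 chase 'e': 0 ⇒ 0;  out=∅∪out(0)=∅
  fail(4) 'd': from fail(0)=0 chase 'd': 0 ⇒ 0;  out={1}∪out(0)={1}
  fail(2) 'ed': from fail(1)=0 chase 'd': 0 ⇒ 4;  out=∅∪out(4)={1}
  fail(3) 'edb': from fail(2)=4 chase 'b': 4→0 ⇒ 0;  out={0}∪out(0)={0}

Text stream:
[0] read 'c'  n0⇒n0
[1] read 'e'  n0⇒n1
[2] read 'd'  n1⇒n2  ** P1@[2:2]
[3] read 'b'  n2⇒n3  ** P0@[1:3]
[4] read 'e'  n3⇒n1 (via fail)
[5] read 'd'  n1⇒n2  ** P1@[5:5]
[6] read 'e'  n2⇒n1 (via fail)
[7] read 'a'  n1⇒n0 (via fail)
[8] read 'a'  n0⇒n0
[9] read 'd'  n0⇒n4  ** P1@[9:9]
[10] read 'e'  n4⇒n1 (via fail)
[11] read 'd'  n1⇒n2  ** P1@[11:11]
[12] read 'b'  n2⇒n3  ** P0@[10:12]
[13] read 'c'  n3⇒n0 (via fail)
[14] read 'b'  n0⇒n0
[15] read 'd'  n0⇒n4  ** P1@[15:15]
[16] read 'd'  n4⇒n4 (via fail)  ** P1@[16:16]
[17] read 'a'  n4⇒n0 (via fail)
[18] read 'd'  n0⇒n4  ** P1@[18:18]
[19] read 'd'  n4⇒n4 (via fail)  ** P1@[19:19]
[20] read 'a'  n4⇒n0 (via fail)
[21] read 'e'  n0⇒n1
[22] read 'd'  n1⇒n2  ** P1@[22:22]
[23] read 'b'  n2⇒n3  ** P0@[21:23]
[24] read 'd'  n3⇒n4 (via fail)  ** P1@[24:24]
[25] read 'e'  n4⇒n1 (via fail)
[26] read 'd'  n1⇒n2  ** P1@[26:26]
[27] read 'b'  n2⇒n3  ** P0@[25:27]
[28] read 'd'  n3⇒n4 (via fail)  ** P1@[28:28]
[29] read 'e'  n4⇒n1 (via fail)
[30] read 'd'  n1⇒n2  ** P1@[30:30]
[31] read 'a'  n2⇒n0 (via fail)
[32] read 'e'  n0⇒n1
[33] read 'd'  n1⇒n2  ** P1@[33:33]
[34] read 'b'  n2⇒n3  ** P0@[32:34]
[35] read 'd'  n3⇒n4 (via fail)  ** P1@[35:35]
[36] read 'a'  n4⇒n0 (via fail)
[37] read 'e'  n0⇒n1
[38] read 'd'  n1⇒n2  ** P1@[38:38]
[39] read 'e'  n2⇒n1 (via fail)
[40] read 'c'  n1⇒n0 (via fail)
[41] read 'a'  n0⇒n0
[42] read 'a'  n0⇒n0
[43] read 'e'  n0⇒n1
[44] read 'e'  n1⇒n1 (via fail)
[45] read 'd'  n1⇒n2  ** P1@[45:45]
[46] read 'e'  n2⇒n1 (via fail)
[47] read 'd'  n1⇒n2  ** P1@[47:47]
[48] read 'b'  n2⇒n3  ** P0@[46:48]
[49] read 'd'  n3⇒n4 (via fail)  ** P1@[49:49]
[50] read 'e'  n4⇒n1 (via fail)
[51] read 'd'  n1⇒n2  ** P1@[51:51]
[52] read 'b'  n2⇒n3  ** P0@[50:52]
[53] read 'b'  n3⇒n0 (via fail)
[54] read 'b'  n0⇒n0
[55] read 'e'  n0⇒n1
[56] read 'd'  n1⇒n2  ** P1@[56:56]
[57] read 'b'  n2⇒n3  ** P0@[55:57]
[58] read 'd'  n3⇒n4 (via fail)  ** P1@[58:58]
[59] read 'b'  n4⇒n0 (via fail)
[60] read 'd'  n0⇒n4  ** P1@[60:60]
[61] read 'd'  n4⇒n4 (via fail)  ** P1@[61:61]
[62] read 'e'  n4⇒n1 (via fail)
[63] read 'd'  n1⇒n2  ** P1@[63:63]
[64] read 'b'  n2⇒n3  ** P0@[62:64]
[65] read 'e'  n3⇒n1 (via fail)
[66] read 'e'  n1⇒n1 (via fail)
[67] read 'd'  n1⇒n2  ** P1@[67:67]
[68] read 'b'  n2⇒n3  ** P0@[66:68]
[69] read 'a'  n3⇒n0 (via fail)
[70] read 'a'  n0⇒n0
[71] read 'e'  n0⇒n1
[72] read 'd'  n1⇒n2  ** P1@[72:72]
[73] read 'b'  n2⇒n3  ** P0@[71:73]
[74] read 'e'  n3⇒n1 (via fail)
[75] read 'd'  n1⇒n2  ** P1@[75:75]
[76] read 'b'  n2⇒n3  ** P0@[74:76]
[77] read 'd'  n3⇒n4 (via fail)  ** P1@[77:77]
[78] read 'a'  n4⇒n0 (via fail)
[79] read 'e'  n0⇒n1

Matches: [[2,1],[3,0],[5,1],[9,1],[11,1],[12,0],[15,1],[16,1],[18,1],[19,1],[22,1],[23,0],[24,1],[26,1],[27,0],[28,1],[30,1],[33,1],[34,0],[35,1],[38,1],[45,1],[47,1],[48,0],[49,1],[51,1],[52,0],[56,1],[57,0],[58,1],[60,1],[61,1],[63,1],[64,0],[67,1],[68,0],[72,1],[73,0],[75,1],[76,0],[77,1]]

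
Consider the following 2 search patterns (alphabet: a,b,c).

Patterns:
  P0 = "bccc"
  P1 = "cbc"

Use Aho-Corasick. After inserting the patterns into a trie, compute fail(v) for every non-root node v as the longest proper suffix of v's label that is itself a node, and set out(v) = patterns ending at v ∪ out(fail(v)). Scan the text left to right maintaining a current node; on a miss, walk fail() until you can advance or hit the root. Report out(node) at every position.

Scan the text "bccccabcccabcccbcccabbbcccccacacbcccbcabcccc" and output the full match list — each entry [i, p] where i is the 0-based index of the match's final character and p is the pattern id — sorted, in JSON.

Build automaton:
Trie (insert patterns):
  0='ε' goto b→1 c→5
  1='b' goto c→2
  2='bc' goto c→3
  3='bcc' goto c→4
  4='bccc' goto ·  [P0 ends]
  5='c' goto b→6
  6='cb' goto c→7
  7='cbc' goto ·  [P1 ends]

Failure links (BFS by depth):
  n1('b'): parent n0 fail=0; on 'b' 0 → fail=0;  out ∅∪∅=∅
  n5('c'): parent n0 fail=0; on 'c' 0 → fail=0;  out ∅∪∅=∅
  n2('bc'): parent n1 fail=0; on 'c' 0 → fail=5;  out ∅∪∅=∅
  n6('cb'): parent n5 fail=0; on 'b' 0 → fail=1;  out ∅∪∅=∅
  n3('bcc'): parent n2 fail=5; on 'c' 5→0 → fail=5;  out ∅∪∅=∅
  n7('cbc'): parent n6 fail=1; on 'c' 1 → fail=2;  out {1}∪∅={1}
  n4('bccc'): parent n3 fail=5; on 'c' 5→0 → fail=5;  out {0}∪∅={0}

Run:
pos 0 'b': at 1
pos 1 'c': at 2
pos 2 'c': at 3
pos 3 'c': at 4  emit P0@[0:3]
pos 4 'c': at 5 (via fail)
pos 5 'a': at 0 (via fail)
pos 6 'b': at 1
pos 7 'c': at 2
pos 8 'c': at 3
pos 9 'c': at 4  emit P0@[6:9]
pos 10 'a': at 0 (via fail)
pos 11 'b': at 1
pos 12 'c': at 2
pos 13 'c': at 3
pos 14 'c': at 4  emit P0@[11:14]
pos 15 'b': at 6 (via fail)
pos 16 'c': at 7  emit P1@[14:16]
pos 17 'c': at 3 (via fail)
pos 18 'c': at 4  emit P0@[15:18]
pos 19 'a': at 0 (via fail)
pos 20 'b': at 1
pos 21 'b': at 1 (via fail)
pos 22 'b': at 1 (via fail)
pos 23 'c': at 2
pos 24 'c': at 3
pos 25 'c': at 4  emit P0@[22:25]
pos 26 'c': at 5 (via fail)
pos 27 'c': at 5 (via fail)
pos 28 'a': at 0 (via fail)
pos 29 'c': at 5
pos 30 'a': at 0 (via fail)
pos 31 'c': at 5
pos 32 'b': at 6
pos 33 'c': at 7  emit P1@[31:33]
pos 34 'c': at 3 (via fail)
pos 35 'c': at 4  emit P0@[32:35]
pos 36 'b': at 6 (via fail)
pos 37 'c': at 7  emit P1@[35:37]
pos 38 'a': at 0 (via fail)
pos 39 'b': at 1
pos 40 'c': at 2
pos 41 'c': at 3
pos 42 'c': at 4  emit P0@[39:42]
pos 43 'c': at 5 (via fail)

Result: [[3,0],[9,0],[14,0],[16,1],[18,0],[25,0],[33,1],[35,0],[37,1],[42,0]]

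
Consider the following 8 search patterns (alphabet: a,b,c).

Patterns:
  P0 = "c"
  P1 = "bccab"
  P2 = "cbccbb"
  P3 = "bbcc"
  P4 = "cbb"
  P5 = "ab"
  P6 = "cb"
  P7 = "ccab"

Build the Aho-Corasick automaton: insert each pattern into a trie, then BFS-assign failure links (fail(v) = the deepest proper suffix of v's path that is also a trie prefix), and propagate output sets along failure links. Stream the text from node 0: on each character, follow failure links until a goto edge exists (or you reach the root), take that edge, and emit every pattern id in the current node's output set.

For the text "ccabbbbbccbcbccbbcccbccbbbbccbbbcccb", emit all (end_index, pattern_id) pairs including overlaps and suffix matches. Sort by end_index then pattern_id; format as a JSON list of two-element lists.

Build automaton:
Trie nodes:
  0='ε' goto a→16 b→2 c→1
  1='c' goto b→7 c→18  ←P0
  2='b' goto b→12 c→3
  3='bc' goto c→4
  4='bcc' goto a→5
  5='bcca' goto b→6
  6='bccab' goto ·  ←P1
  7='cb' goto b→15 c→8  ←P6
  8='cbc' goto c→9
  9='cbcc' goto b→10
  10='cbccb' goto b→11
  11='cbccbb' goto ·  ←P2
  12='bb' goto c→13
  13='bbc' goto c→14
  14='bbcc' goto ·  ←P3
  15='cbb' goto ·  ←P4
  16='a' goto b→17
  17='ab' goto ·  ←P5
  18='cc' goto a→19
  19='cca' goto b→20
  20='ccab' goto ·  ←P7

Failure links (BFS by depth):
  fail(1) 'c': from fail(0)=0 chase 'c': 0 ⇒ 0;  out={0}∪out(0)={0}
  fail(2) 'b': from fail(0)=0 chase 'b': 0 ⇒ 0;  out=∅∪out(0)=∅
  fail(16) 'a': from fail(0)=0 chase 'a': 0 ⇒ 0;  out=∅∪out(0)=∅
  fail(3) 'bc': from fail(2)=0 chase 'c': 0 ⇒ 1;  out=∅∪out(1)={0}
  fail(7) 'cb': from fail(1)=0 chase 'b': 0 ⇒ 2;  out={6}∪out(2)={6}
  fail(12) 'bb': from fail(2)=0 chase 'b': 0 ⇒ 2;  out=∅∪out(2)=∅
  fail(17) 'ab': from fail(16)=0 chase 'b': 0 ⇒ 2;  out={5}∪out(2)={5}
  fail(18) 'cc': from fail(1)=0 chase 'c': 0 ⇒ 1;  out=∅∪out(1)={0}
  fail(4) 'bcc': from fail(3)=1 chase 'c': 1 ⇒ 18;  out=∅∪out(18)={0}
  fail(8) 'cbc': from fail(7)=2 chase 'c': 2 ⇒ 3;  out=∅∪out(3)={0}
  fail(13) 'bbc': from fail(12)=2 chase 'c': 2 ⇒ 3;  out=∅∪out(3)={0}
  fail(15) 'cbb': from fail(7)=2 chase 'b': 2 ⇒ 12;  out={4}∪out(12)={4}
  fail(19) 'cca': from fail(18)=1 chase 'a': 1→0 ⇒ 16;  out=∅∪out(16)=∅
  fail(5) 'bcca': from fail(4)=18 chase 'a': 18 ⇒ 19;  out=∅∪out(19)=∅
  fail(9) 'cbcc': from fail(8)=3 chase 'c': 3 ⇒ 4;  out=∅∪out(4)={0}
  fail(14) 'bbcc': from fail(13)=3 chase 'c': 3 ⇒ 4;  out={3}∪out(4)={0,3}
  fail(20) 'ccab': from fail(19)=16 chase 'b': 16 ⇒ 17;  out={7}∪out(17)={5,7}
  fail(6) 'bccab': from fail(5)=19 chase 'b': 19 ⇒ 20;  out={1}∪out(20)={1,5,7}
  fail(10) 'cbccb': from fail(9)=4 chase 'b': 4→18→1 ⇒ 7;  out=∅∪out(7)={6}
  fail(11) 'cbccbb': from fail(10)=7 chase 'b': 7 ⇒ 15;  out={2}∪out(15)={2,4}

Run:
[0] read 'c'  n0⇒n1  ** P0@[0:0]
[1] read 'c'  n1⇒n18  ** P0@[1:1]
[2] read 'a'  n18⇒n19
[3] read 'b'  n19⇒n20  ** P5@[2:3],P7@[0:3]
[4] read 'b'  n20⇒n12 (via fail)
[5] read 'b'  n12⇒n12 (via fail)
[6] read 'b'  n12⇒n12 (via fail)
[7] read 'b'  n12⇒n12 (via fail)
[8] read 'c'  n12⇒n13  ** P0@[8:8]
[9] read 'c'  n13⇒n14  ** P0@[9:9],P3@[6:9]
[10] read 'b'  n14⇒n7 (via fail)  ** P6@[9:10]
[11] read 'c'  n7⇒n8  ** P0@[11:11]
[12] read 'b'  n8⇒n7 (via fail)  ** P6@[11:12]
[13] read 'c'  n7⇒n8  ** P0@[13:13]
[14] read 'c'  n8⇒n9  ** P0@[14:14]
[15] read 'b'  n9⇒n10  ** P6@[14:15]
[16] read 'b'  n10⇒n11  ** P2@[11:16],P4@[14:16]
[17] read 'c'  n11⇒n13 (via fail)  ** P0@[17:17]
[18] read 'c'  n13⇒n14  ** P0@[18:18],P3@[15:18]
[19] read 'c'  n14⇒n18 (via fail)  ** P0@[19:19]
[20] read 'b'  n18⇒n7 (via fail)  ** P6@[19:20]
[21] read 'c'  n7⇒n8  ** P0@[21:21]
[22] read 'c'  n8⇒n9  ** P0@[22:22]
[23] read 'b'  n9⇒n10  ** P6@[22:23]
[24] read 'b'  n10⇒n11  ** P2@[19:24],P4@[22:24]
[25] read 'b'  n11⇒n12 (via fail)
[26] read 'b'  n12⇒n12 (via fail)
[27] read 'c'  n12⇒n13  ** P0@[27:27]
[28] read 'c'  n13⇒n14  ** P0@[28:28],P3@[25:28]
[29] read 'b'  n14⇒n7 (via fail)  ** P6@[28:29]
[30] read 'b'  n7⇒n15  ** P4@[28:30]
[31] read 'b'  n15⇒n12 (via fail)
[32] read 'c'  n12⇒n13  ** P0@[32:32]
[33] read 'c'  n13⇒n14  ** P0@[33:33],P3@[30:33]
[34] read 'c'  n14⇒n18 (via fail)  ** P0@[34:34]
[35] read 'b'  n18⇒n7 (via fail)  ** P6@[34:35]

Matches: [[0,0],[1,0],[3,5],[3,7],[8,0],[9,0],[9,3],[10,6],[11,0],[12,6],[13,0],[14,0],[15,6],[16,2],[16,4],[17,0],[18,0],[18,3],[19,0],[20,6],[21,0],[22,0],[23,6],[24,2],[24,4],[27,0],[28,0],[28,3],[29,6],[30,4],[32,0],[33,0],[33,3],[34,0],[35,6]]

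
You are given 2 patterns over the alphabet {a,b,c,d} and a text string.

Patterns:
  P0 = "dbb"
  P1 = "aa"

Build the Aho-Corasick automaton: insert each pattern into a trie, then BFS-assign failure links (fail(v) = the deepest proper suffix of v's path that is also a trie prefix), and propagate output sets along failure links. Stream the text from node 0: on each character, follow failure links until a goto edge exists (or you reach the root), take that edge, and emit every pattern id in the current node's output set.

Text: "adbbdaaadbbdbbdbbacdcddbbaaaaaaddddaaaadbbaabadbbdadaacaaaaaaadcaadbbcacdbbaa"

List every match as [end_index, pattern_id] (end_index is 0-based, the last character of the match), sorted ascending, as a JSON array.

Build:
Trie nodes:
  0='ε' goto a→4 d→1
  1='d' goto b→2
  2='db' goto b→3
  3='dbb' goto ·  [P0 ends]
  4='a' goto a→5
  5='aa' goto ·  [P1 ends]

BFS fail/out derivation:
  n1('d'): parent n0 fail=0; on 'd' 0 → fail=0;  out ∅∪∅=∅
  n4('a'): parent n0 fail=0; on 'a' 0 → fail=0;  out ∅∪∅=∅
  n2('db'): parent n1 fail=0; on 'b' 0 → fail=0;  out ∅∪∅=∅
  n5('aa'): parent n4 fail=0; on 'a' 0 → fail=4;  out {1}∪∅={1}
  n3('dbb'): parent n2 fail=0; on 'b' 0 → fail=0;  out {0}∪∅={0}

Run:
pos 0 'a': at 4
pos 1 'd': at 1 (via fail)
pos 2 'b': at 2
pos 3 'b': at 3  emit P0@[1:3]
pos 4 'd': at 1 (via fail)
pos 5 'a': at 4 (via fail)
pos 6 'a': at 5  emit P1@[5:6]
pos 7 'a': at 5 (via fail)  emit P1@[6:7]
pos 8 'd': at 1 (via fail)
pos 9 'b': at 2
pos 10 'b': at 3  emit P0@[8:10]
pos 11 'd': at 1 (via fail)
pos 12 'b': at 2
pos 13 'b': at 3  emit P0@[11:13]
pos 14 'd': at 1 (via fail)
pos 15 'b': at 2
pos 16 'b': at 3  emit P0@[14:16]
pos 17 'a': at 4 (via fail)
pos 18 'c': at 0 (via fail)
pos 19 'd': at 1
pos 20 'c': at 0 (via fail)
pos 21 'd': at 1
pos 22 'd': at 1 (via fail)
pos 23 'b': at 2
pos 24 'b': at 3  emit P0@[22:24]
pos 25 'a': at 4 (via fail)
pos 26 'a': at 5  emit P1@[25:26]
pos 27 'a': at 5 (via fail)  emit P1@[26:27]
pos 28 'a': at 5 (via fail)  emit P1@[27:28]
pos 29 'a': at 5 (via fail)  emit P1@[28:29]
pos 30 'a': at 5 (via fail)  emit P1@[29:30]
pos 31 'd': at 1 (via fail)
pos 32 'd': at 1 (via fail)
pos 33 'd': at 1 (via fail)
pos 34 'd': at 1 (via fail)
pos 35 'a': at 4 (via fail)
pos 36 'a': at 5  emit P1@[35:36]
pos 37 'a': at 5 (via fail)  emit P1@[36:37]
pos 38 'a': at 5 (via fail)  emit P1@[37:38]
pos 39 'd': at 1 (via fail)
pos 40 'b': at 2
pos 41 'b': at 3  emit P0@[39:41]
pos 42 'a': at 4 (via fail)
pos 43 'a': at 5  emit P1@[42:43]
pos 44 'b': at 0 (via fail)
pos 45 'a': at 4
pos 46 'd': at 1 (via fail)
pos 47 'b': at 2
pos 48 'b': at 3  emit P0@[46:48]
pos 49 'd': at 1 (via fail)
pos 50 'a': at 4 (via fail)
pos 51 'd': at 1 (via fail)
pos 52 'a': at 4 (via fail)
pos 53 'a': at 5  emit P1@[52:53]
pos 54 'c': at 0 (via fail)
pos 55 'a': at 4
pos 56 'a': at 5  emit P1@[55:56]
pos 57 'a': at 5 (via fail)  emit P1@[56:57]
pos 58 'a': at 5 (via fail)  emit P1@[57:58]
pos 59 'a': at 5 (via fail)  emit P1@[58:59]
pos 60 'a': at 5 (via fail)  emit P1@[59:60]
pos 61 'a': at 5 (via fail)  emit P1@[60:61]
pos 62 'd': at 1 (via fail)
pos 63 'c': at 0 (via fail)
pos 64 'a': at 4
pos 65 'a': at 5  emit P1@[64:65]
pos 66 'd': at 1 (via fail)
pos 67 'b': at 2
pos 68 'b': at 3  emit P0@[66:68]
pos 69 'c': at 0 (via fail)
pos 70 'a': at 4
pos 71 'c': at 0 (via fail)
pos 72 'd': at 1
pos 73 'b': at 2
pos 74 'b': at 3  emit P0@[72:74]
pos 75 'a': at 4 (via fail)
pos 76 'a': at 5  emit P1@[75:76]

Matches: [[3,0],[6,1],[7,1],[10,0],[13,0],[16,0],[24,0],[26,1],[27,1],[28,1],[29,1],[30,1],[36,1],[37,1],[38,1],[41,0],[43,1],[48,0],[53,1],[56,1],[57,1],[58,1],[59,1],[60,1],[61,1],[65,1],[68,0],[74,0],[76,1]]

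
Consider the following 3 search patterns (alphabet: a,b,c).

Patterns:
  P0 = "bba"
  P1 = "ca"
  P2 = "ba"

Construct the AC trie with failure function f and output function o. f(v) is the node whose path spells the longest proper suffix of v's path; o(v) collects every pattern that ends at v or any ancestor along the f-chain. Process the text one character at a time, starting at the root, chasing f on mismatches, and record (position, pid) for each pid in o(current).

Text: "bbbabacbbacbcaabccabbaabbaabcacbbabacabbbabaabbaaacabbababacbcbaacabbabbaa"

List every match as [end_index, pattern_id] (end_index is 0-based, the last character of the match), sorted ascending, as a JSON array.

Build:
Trie (insert patterns):
  0='ε' goto b→1 c→4
  1='b' goto a→6 b→2
  2='bb' goto a→3
  3='bba' goto ·  [P0 ends]
  4='c' goto a→5
  5='ca' goto ·  [P1 ends]
  6='ba' goto ·  [P2 ends]

Failure links (BFS by depth):
  fail(1) 'b': from fail(0)=0 chase 'b': 0 ⇒ 0;  out=∅∪out(0)=∅
  fail(4) 'c': from fail(0)=0 chase 'c': 0 ⇒ 0;  out=∅∪out(0)=∅
  fail(2) 'bb': from fail(1)=0 chase 'b': 0 ⇒ 1;  out=∅∪out(1)=∅
  fail(5) 'ca': from fail(4)=0 chase 'a': 0 ⇒ 0;  out={1}∪out(0)={1}
  fail(6) 'ba': from fail(1)=0 chase 'a': 0 ⇒ 0;  out={2}∪out(0)={2}
  fail(3) 'bba': from fail(2)=1 chase 'a': 1 ⇒ 6;  out={0}∪out(6)={0,2}

Scan:
[0] read 'b'  n0⇒n1
[1] read 'b'  n1⇒n2
[2] read 'b'  n2⇒n2 (fail-walked)
[3] read 'a'  n2⇒n3  ** P0@[1:3],P2@[2:3]
[4] read 'b'  n3⇒n1 (fail-walked)
[5] read 'a'  n1⇒n6  ** P2@[4:5]
[6] read 'c'  n6⇒n4 (fail-walked)
[7] read 'b'  n4⇒n1 (fail-walked)
[8] read 'b'  n1⇒n2
[9] read 'a'  n2⇒n3  ** P0@[7:9],P2@[8:9]
[10] read 'c'  n3⇒n4 (fail-walked)
[11] read 'b'  n4⇒n1 (fail-walked)
[12] read 'c'  n1⇒n4 (fail-walked)
[13] read 'a'  n4⇒n5  ** P1@[12:13]
[14] read 'a'  n5⇒n0 (fail-walked)
[15] read 'b'  n0⇒n1
[16] read 'c'  n1⇒n4 (fail-walked)
[17] read 'c'  n4⇒n4 (fail-walked)
[18] read 'a'  n4⇒n5  ** P1@[17:18]
[19] read 'b'  n5⇒n1 (fail-walked)
[20] read 'b'  n1⇒n2
[21] read 'a'  n2⇒n3  ** P0@[19:21],P2@[20:21]
[22] read 'a'  n3⇒n0 (fail-walked)
[23] read 'b'  n0⇒n1
[24] read 'b'  n1⇒n2
[25] read 'a'  n2⇒n3  ** P0@[23:25],P2@[24:25]
[26] read 'a'  n3⇒n0 (fail-walked)
[27] read 'b'  n0⇒n1
[28] read 'c'  n1⇒n4 (fail-walked)
[29] read 'a'  n4⇒n5  ** P1@[28:29]
[30] read 'c'  n5⇒n4 (fail-walked)
[31] read 'b'  n4⇒n1 (fail-walked)
[32] read 'b'  n1⇒n2
[33] read 'a'  n2⇒n3  ** P0@[31:33],P2@[32:33]
[34] read 'b'  n3⇒n1 (fail-walked)
[35] read 'a'  n1⇒n6  ** P2@[34:35]
[36] read 'c'  n6⇒n4 (fail-walked)
[37] read 'a'  n4⇒n5  ** P1@[36:37]
[38] read 'b'  n5⇒n1 (fail-walked)
[39] read 'b'  n1⇒n2
[40] read 'b'  n2⇒n2 (fail-walked)
[41] read 'a'  n2⇒n3  ** P0@[39:41],P2@[40:41]
[42] read 'b'  n3⇒n1 (fail-walked)
[43] read 'a'  n1⇒n6  ** P2@[42:43]
[44] read 'a'  n6⇒n0 (fail-walked)
[45] read 'b'  n0⇒n1
[46] read 'b'  n1⇒n2
[47] read 'a'  n2⇒n3  ** P0@[45:47],P2@[46:47]
[48] read 'a'  n3⇒n0 (fail-walked)
[49] read 'a'  n0⇒n0
[50] read 'c'  n0⇒n4
[51] read 'a'  n4⇒n5  ** P1@[50:51]
[52] read 'b'  n5⇒n1 (fail-walked)
[53] read 'b'  n1⇒n2
[54] read 'a'  n2⇒n3  ** P0@[52:54],P2@[53:54]
[55] read 'b'  n3⇒n1 (fail-walked)
[56] read 'a'  n1⇒n6  ** P2@[55:56]
[57] read 'b'  n6⇒n1 (fail-walked)
[58] read 'a'  n1⇒n6  ** P2@[57:58]
[59] read 'c'  n6⇒n4 (fail-walked)
[60] read 'b'  n4⇒n1 (fail-walked)
[61] read 'c'  n1⇒n4 (fail-walked)
[62] read 'b'  n4⇒n1 (fail-walked)
[63] read 'a'  n1⇒n6  ** P2@[62:63]
[64] read 'a'  n6⇒n0 (fail-walked)
[65] read 'c'  n0⇒n4
[66] read 'a'  n4⇒n5  ** P1@[65:66]
[67] read 'b'  n5⇒n1 (fail-walked)
[68] read 'b'  n1⇒n2
[69] read 'a'  n2⇒n3  ** P0@[67:69],P2@[68:69]
[70] read 'b'  n3⇒n1 (fail-walked)
[71] read 'b'  n1⇒n2
[72] read 'a'  n2⇒n3  ** P0@[70:72],P2@[71:72]
[73] read 'a'  n3⇒n0 (fail-walked)

All matches (sorted): [[3,0],[3,2],[5,2],[9,0],[9,2],[13,1],[18,1],[21,0],[21,2],[25,0],[25,2],[29,1],[33,0],[33,2],[35,2],[37,1],[41,0],[41,2],[43,2],[47,0],[47,2],[51,1],[54,0],[54,2],[56,2],[58,2],[63,2],[66,1],[69,0],[69,2],[72,0],[72,2]]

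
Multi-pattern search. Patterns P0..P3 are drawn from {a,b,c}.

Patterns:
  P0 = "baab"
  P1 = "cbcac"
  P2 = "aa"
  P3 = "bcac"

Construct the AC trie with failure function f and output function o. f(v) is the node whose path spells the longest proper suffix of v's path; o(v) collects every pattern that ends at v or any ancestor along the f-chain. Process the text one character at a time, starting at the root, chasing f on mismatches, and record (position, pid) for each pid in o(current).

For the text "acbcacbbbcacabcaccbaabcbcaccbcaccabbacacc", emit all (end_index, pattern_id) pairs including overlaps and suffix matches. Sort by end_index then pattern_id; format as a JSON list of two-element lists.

Construct AC machine:
Trie nodes:
  0='ε' goto a→10 b→1 c→5
  1='b' goto a→2 c→12
  2='ba' goto a→3
  3='baa' goto b→4
  4='baab' goto ·  [P0 ends]
  5='c' goto b→6
  6='cb' goto c→7
  7='cbc' goto a→8
  8='cbca' goto c→9
  9='cbcac' goto ·  [P1 ends]
  10='a' goto a→11
  11='aa' goto ·  [P2 ends]
  12='bc' goto a→13
  13='bca' goto c→14
  14='bcac' goto ·  [P3 ends]

BFS fail/out derivation:
  fail(1) 'b': from fail(0)=0 chase 'b': 0 ⇒ 0;  out=∅∪out(0)=∅
  fail(5) 'c': from fail(0)=0 chase 'c': 0 ⇒ 0;  out=∅∪out(0)=∅
  fail(10) 'a': from fail(0)=0 chase 'a': 0 ⇒ 0;  out=∅∪out(0)=∅
  fail(2) 'ba': from fail(1)=0 chase 'a': 0 ⇒ 10;  out=∅∪out(10)=∅
  fail(6) 'cb': from fail(5)=0 chase 'b': 0 ⇒ 1;  out=∅∪out(1)=∅
  fail(11) 'aa': from fail(10)=0 chase 'a': 0 ⇒ 10;  out={2}∪out(10)={2}
  fail(12) 'bc': from fail(1)=0 chase 'c': 0 ⇒ 5;  out=∅∪out(5)=∅
  fail(3) 'baa': from fail(2)=10 chase 'a': 10 ⇒ 11;  out=∅∪out(11)={2}
  fail(7) 'cbc': from fail(6)=1 chase 'c': 1 ⇒ 12;  out=∅∪out(12)=∅
  fail(13) 'bca': from fail(12)=5 chase 'a': 5→0 ⇒ 10;  out=∅∪out(10)=∅
  fail(4) 'baab': from fail(3)=11 chase 'b': 11→10→0 ⇒ 1;  out={0}∪out(1)={0}
  fail(8) 'cbca': from fail(7)=12 chase 'a': 12 ⇒ 13;  out=∅∪out(13)=∅
  fail(14) 'bcac': from fail(13)=10 chase 'c': 10→0 ⇒ 5;  out={3}∪out(5)={3}
  fail(9) 'cbcac': from fail(8)=13 chase 'c': 13 ⇒ 14;  out={1}∪out(14)={1,3}

Text stream:
pos 0 'a': at 10
pos 1 'c': at 5 ·f
pos 2 'b': at 6
pos 3 'c': at 7
pos 4 'a': at 8
pos 5 'c': at 9  → match P1@[1:5],P3@[2:5]
pos 6 'b': at 6 ·f
pos 7 'b': at 1 ·f
pos 8 'b': at 1 ·f
pos 9 'c': at 12
pos 10 'a': at 13
pos 11 'c': at 14  → match P3@[8:11]
pos 12 'a': at 10 ·f
pos 13 'b': at 1 ·f
pos 14 'c': at 12
pos 15 'a': at 13
pos 16 'c': at 14  → match P3@[13:16]
pos 17 'c': at 5 ·f
pos 18 'b': at 6
pos 19 'a': at 2 ·f
pos 20 'a': at 3  → match P2@[19:20]
pos 21 'b': at 4  → match P0@[18:21]
pos 22 'c': at 12 ·f
pos 23 'b': at 6 ·f
pos 24 'c': at 7
pos 25 'a': at 8
pos 26 'c': at 9  → match P1@[22:26],P3@[23:26]
pos 27 'c': at 5 ·f
pos 28 'b': at 6
pos 29 'c': at 7
pos 30 'a': at 8
pos 31 'c': at 9  → match P1@[27:31],P3@[28:31]
pos 32 'c': at 5 ·f
pos 33 'a': at 10 ·f
pos 34 'b': at 1 ·f
pos 35 'b': at 1 ·f
pos 36 'a': at 2
pos 37 'c': at 5 ·f
pos 38 'a': at 10 ·f
pos 39 'c': at 5 ·f
pos 40 'c': at 5 ·f

Result: [[5,1],[5,3],[11,3],[16,3],[20,2],[21,0],[26,1],[26,3],[31,1],[31,3]]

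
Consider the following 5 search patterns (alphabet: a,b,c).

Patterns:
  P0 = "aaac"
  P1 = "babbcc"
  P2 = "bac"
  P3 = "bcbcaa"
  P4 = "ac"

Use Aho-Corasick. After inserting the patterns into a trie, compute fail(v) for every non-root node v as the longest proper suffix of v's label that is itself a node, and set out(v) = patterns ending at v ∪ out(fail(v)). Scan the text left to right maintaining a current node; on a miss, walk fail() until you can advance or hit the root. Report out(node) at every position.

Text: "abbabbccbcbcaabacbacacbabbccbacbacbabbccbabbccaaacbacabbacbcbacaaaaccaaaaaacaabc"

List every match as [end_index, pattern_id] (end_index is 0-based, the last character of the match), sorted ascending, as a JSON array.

Build:
Trie nodes:
  n0 'ε': a→1 b→5
  n1 'a': a→2 c→17
  n2 'aa': a→3
  n3 'aaa': c→4
  n4 'aaac': ·  ←P0
  n5 'b': a→6 c→12
  n6 'ba': b→7 c→11
  n7 'bab': b→8
  n8 'babb': c→9
  n9 'babbc': c→10
  n10 'babbcc': ·  ←P1
  n11 'bac': ·  ←P2
  n12 'bc': b→13
  n13 'bcb': c→14
  n14 'bcbc': a→15
  n15 'bcbca': a→16
  n16 'bcbcaa': ·  ←P3
  n17 'ac': ·  ←P4

Failure links (BFS by depth):
  n1('a'): parent n0 fail=0; on 'a' 0 → fail=0;  out ∅∪∅=∅
  n5('b'): parent n0 fail=0; on 'b' 0 → fail=0;  out ∅∪∅=∅
  n2('aa'): parent n1 fail=0; on 'a' 0 → fail=1;  out ∅∪∅=∅
  n6('ba'): parent n5 fail=0; on 'a' 0 → fail=1;  out ∅∪∅=∅
  n12('bc'): parent n5 fail=0; on 'c' 0 → fail=0;  out ∅∪∅=∅
  n17('ac'): parent n1 fail=0; on 'c' 0 → fail=0;  out {4}∪∅={4}
  n3('aaa'): parent n2 fail=1; on 'a' 1 → fail=2;  out ∅∪∅=∅
  n7('bab'): parent n6 fail=1; on 'b' 1→0 → fail=5;  out ∅∪∅=∅
  n11('bac'): parent n6 fail=1; on 'c' 1 → fail=17;  out {2}∪{4}={2,4}
  n13('bcb'): parent n12 fail=0; on 'b' 0 → fail=5;  out ∅∪∅=∅
  n4('aaac'): parent n3 fail=2; on 'c' 2→1 → fail=17;  out {0}∪{4}={0,4}
  n8('babb'): parent n7 fail=5; on 'b' 5→0 → fail=5;  out ∅∪∅=∅
  n14('bcbc'): parent n13 fail=5; on 'c' 5 → fail=12;  out ∅∪∅=∅
  n9('babbc'): parent n8 fail=5; on 'c' 5 → fail=12;  out ∅∪∅=∅
  n15('bcbca'): parent n14 fail=12; on 'a' 12→0 → fail=1;  out ∅∪∅=∅
  n10('babbcc'): parent n9 fail=12; on 'c' 12→0 → fail=0;  out {1}∪∅={1}
  n16('bcbcaa'): parent n15 fail=1; on 'a' 1 → fail=2;  out {3}∪∅={3}

Scan:
pos 0 'a': at 1
pos 1 'b': at 5 (fail-walked)
pos 2 'b': at 5 (fail-walked)
pos 3 'a': at 6
pos 4 'b': at 7
pos 5 'b': at 8
pos 6 'c': at 9
pos 7 'c': at 10  ** P1@[2:7]
pos 8 'b': at 5 (fail-walked)
pos 9 'c': at 12
pos 10 'b': at 13
pos 11 'c': at 14
pos 12 'a': at 15
pos 13 'a': at 16  ** P3@[8:13]
pos 14 'b': at 5 (fail-walked)
pos 15 'a': at 6
pos 16 'c': at 11  ** P2@[14:16],P4@[15:16]
pos 17 'b': at 5 (fail-walked)
pos 18 'a': at 6
pos 19 'c': at 11  ** P2@[17:19],P4@[18:19]
pos 20 'a': at 1 (fail-walked)
pos 21 'c': at 17  ** P4@[20:21]
pos 22 'b': at 5 (fail-walked)
pos 23 'a': at 6
pos 24 'b': at 7
pos 25 'b': at 8
pos 26 'c': at 9
pos 27 'c': at 10  ** P1@[22:27]
pos 28 'b': at 5 (fail-walked)
pos 29 'a': at 6
pos 30 'c': at 11  ** P2@[28:30],P4@[29:30]
pos 31 'b': at 5 (fail-walked)
pos 32 'a': at 6
pos 33 'c': at 11  ** P2@[31:33],P4@[32:33]
pos 34 'b': at 5 (fail-walked)
pos 35 'a': at 6
pos 36 'b': at 7
pos 37 'b': at 8
pos 38 'c': at 9
pos 39 'c': at 10  ** P1@[34:39]
pos 40 'b': at 5 (fail-walked)
pos 41 'a': at 6
pos 42 'b': at 7
pos 43 'b': at 8
pos 44 'c': at 9
pos 45 'c': at 10  ** P1@[40:45]
pos 46 'a': at 1 (fail-walked)
pos 47 'a': at 2
pos 48 'a': at 3
pos 49 'c': at 4  ** P0@[46:49],P4@[48:49]
pos 50 'b': at 5 (fail-walked)
pos 51 'a': at 6
pos 52 'c': at 11  ** P2@[50:52],P4@[51:52]
pos 53 'a': at 1 (fail-walked)
pos 54 'b': at 5 (fail-walked)
pos 55 'b': at 5 (fail-walked)
pos 56 'a': at 6
pos 57 'c': at 11  ** P2@[55:57],P4@[56:57]
pos 58 'b': at 5 (fail-walked)
pos 59 'c': at 12
pos 60 'b': at 13
pos 61 'a': at 6 (fail-walked)
pos 62 'c': at 11  ** P2@[60:62],P4@[61:62]
pos 63 'a': at 1 (fail-walked)
pos 64 'a': at 2
pos 65 'a': at 3
pos 66 'a': at 3 (fail-walked)
pos 67 'c': at 4  ** P0@[64:67],P4@[66:67]
pos 68 'c': at 0 (fail-walked)
pos 69 'a': at 1
pos 70 'a': at 2
pos 71 'a': at 3
pos 72 'a': at 3 (fail-walked)
pos 73 'a': at 3 (fail-walked)
pos 74 'a': at 3 (fail-walked)
pos 75 'c': at 4  ** P0@[72:75],P4@[74:75]
pos 76 'a': at 1 (fail-walked)
pos 77 'a': at 2
pos 78 'b': at 5 (fail-walked)
pos 79 'c': at 12

Result: [[7,1],[13,3],[16,2],[16,4],[19,2],[19,4],[21,4],[27,1],[30,2],[30,4],[33,2],[33,4],[39,1],[45,1],[49,0],[49,4],[52,2],[52,4],[57,2],[57,4],[62,2],[62,4],[67,0],[67,4],[75,0],[75,4]]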